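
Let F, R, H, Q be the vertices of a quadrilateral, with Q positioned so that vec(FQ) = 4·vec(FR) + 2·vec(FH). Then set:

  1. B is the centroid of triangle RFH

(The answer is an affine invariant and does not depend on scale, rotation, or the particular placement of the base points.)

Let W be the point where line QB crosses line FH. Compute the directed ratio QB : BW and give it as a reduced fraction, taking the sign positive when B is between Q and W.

QB:BW = 11

Choose coordinates F = (0, 0), R = (1, 0), H = (0, 1), Q = (4, 2).
1. B is the centroid of triangle RFH ⇒ B = (1/3, 1/3)
line QB meets FH at W = (0, 2/11)
B = Q + t·(W−Q) with t = 11/12, so QB:BW = 11/12:1/12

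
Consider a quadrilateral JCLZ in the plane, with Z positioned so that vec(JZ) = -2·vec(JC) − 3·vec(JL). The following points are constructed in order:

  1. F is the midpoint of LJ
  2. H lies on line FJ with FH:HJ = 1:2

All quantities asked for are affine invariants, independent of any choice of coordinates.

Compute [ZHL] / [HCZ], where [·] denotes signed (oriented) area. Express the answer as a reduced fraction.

Set J = (0, 0), C = (1, 0), L = (0, 1), Z = (-2, -3); any affine frame gives the same invariant.
1. F is the midpoint of LJ ⇒ F = (0, 1/2)
2. H lies on line FJ with FH:HJ = 1:2 ⇒ H = (0, 1/3)
2·[ZHL] = 4/3, 2·[HCZ] = -4
[ZHL]:[HCZ] = 4/3:-4 = -1/3

[ZHL]:[HCZ] = -1/3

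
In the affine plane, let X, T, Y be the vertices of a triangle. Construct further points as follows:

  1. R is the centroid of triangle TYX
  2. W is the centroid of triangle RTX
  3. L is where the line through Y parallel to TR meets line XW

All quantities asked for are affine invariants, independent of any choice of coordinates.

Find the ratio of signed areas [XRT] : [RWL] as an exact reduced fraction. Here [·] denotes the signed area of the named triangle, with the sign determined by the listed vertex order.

Set X = (0, 0), T = (1, 0), Y = (0, 1); any affine frame gives the same invariant.
1. R is the centroid of triangle TYX ⇒ R = (1/3, 1/3)
2. W is the centroid of triangle RTX ⇒ W = (4/9, 1/9)
3. L is where the line through Y parallel to TR meets line XW ⇒ L = (4/3, 1/3)
2·[XRT] = -1/3, 2·[RWL] = 2/9
[XRT]:[RWL] = -1/3:2/9 = -3/2

[XRT]:[RWL] = -3/2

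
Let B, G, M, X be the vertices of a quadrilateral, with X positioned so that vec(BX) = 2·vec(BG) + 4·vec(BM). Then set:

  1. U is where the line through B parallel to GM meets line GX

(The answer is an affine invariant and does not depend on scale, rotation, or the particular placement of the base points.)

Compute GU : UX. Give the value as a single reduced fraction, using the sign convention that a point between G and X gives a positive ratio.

GU:UX = -1/6

Assign B = (0, 0), G = (1, 0), M = (0, 1), X = (2, 4) — the answer is frame-independent, so this choice is without loss of generality.
1. U is where the line through B parallel to GM meets line GX ⇒ U = (4/5, -4/5)
U = G + t·(X−G) with t = -1/5, so GU:UX = t:(1−t) = -1/5:6/5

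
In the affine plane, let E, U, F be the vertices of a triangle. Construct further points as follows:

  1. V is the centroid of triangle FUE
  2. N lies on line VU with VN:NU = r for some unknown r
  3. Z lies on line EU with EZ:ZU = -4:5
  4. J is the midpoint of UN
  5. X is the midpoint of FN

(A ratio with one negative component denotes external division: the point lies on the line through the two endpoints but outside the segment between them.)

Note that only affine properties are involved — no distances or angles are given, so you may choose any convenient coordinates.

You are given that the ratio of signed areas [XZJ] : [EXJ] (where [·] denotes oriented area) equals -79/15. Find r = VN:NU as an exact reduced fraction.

Assign E = (0, 0), U = (1, 0), F = (0, 1) — the answer is frame-independent, so this choice is without loss of generality.
1. V is the centroid of triangle FUE ⇒ V = (1/3, 1/3)
2. With VN:NU = r, write λ = r/(r+1) so N = V + λ·(U−V); N is affine-linear in λ
3. Z lies on line EU with EZ:ZU = -4:5 ⇒ Z = (-4, 0)
4. J is the midpoint of UN ⇒ J is an affine combination of earlier points and hence also affine-linear in λ
5. X is the midpoint of FN ⇒ X is an affine combination of earlier points and hence also affine-linear in λ
Every point depending on N is an affine combination of N and λ-independent points, so each such coordinate is linear in λ; the λ² term in each signed area is a multiple of (U−V)×(U−V) = 0, so 2·[XZJ] and 2·[EXJ] are each linear in λ. Evaluating at λ=0 and λ=1:
  2·[XZJ] = 1/12·λ + 29/12,   2·[EXJ] = -1/12·λ − 5/12
So [XZJ]:[EXJ] = (1/12·λ + 29/12) / (-1/12·λ − 5/12). Setting this equal to -79/15:
  1/12·λ + 29/12 = -79/15·(-1/12·λ − 5/12)  ⇒  λ = 5/8
Then r = λ/(1−λ) = (5/8)/(3/8) = 5/3. Check: with r = 5/3, N = (3/4, 1/8) and [XZJ]:[EXJ] = -79/15 as required.

r = 5/3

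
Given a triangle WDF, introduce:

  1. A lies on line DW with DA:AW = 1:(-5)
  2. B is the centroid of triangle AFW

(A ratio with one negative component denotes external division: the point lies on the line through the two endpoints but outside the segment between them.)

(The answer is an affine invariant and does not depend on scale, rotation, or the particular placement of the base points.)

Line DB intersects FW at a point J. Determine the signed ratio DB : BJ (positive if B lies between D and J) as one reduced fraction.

Assign W = (0, 0), D = (1, 0), F = (0, 1) — the answer is frame-independent, so this choice is without loss of generality.
1. A lies on line DW with DA:AW = 1:(-5) ⇒ A = (5/4, 0)
2. B is the centroid of triangle AFW ⇒ B = (5/12, 1/3)
line DB meets FW at J = (0, 4/7)
B = D + t·(J−D) with t = 7/12, so DB:BJ = 7/12:5/12

DB:BJ = 7/5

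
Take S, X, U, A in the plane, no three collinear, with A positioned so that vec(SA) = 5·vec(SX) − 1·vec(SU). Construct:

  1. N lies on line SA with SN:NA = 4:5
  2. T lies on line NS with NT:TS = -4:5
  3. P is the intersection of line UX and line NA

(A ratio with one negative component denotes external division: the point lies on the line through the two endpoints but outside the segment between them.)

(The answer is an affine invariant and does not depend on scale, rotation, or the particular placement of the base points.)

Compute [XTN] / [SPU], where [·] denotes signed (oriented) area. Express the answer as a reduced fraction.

Work in coordinates with S = (0, 0), X = (1, 0), U = (0, 1), A = (5, -1).
1. N lies on line SA with SN:NA = 4:5 ⇒ N = (20/9, -4/9)
2. T lies on line NS with NT:TS = -4:5 ⇒ T = (100/9, -20/9)
3. P is the intersection of line UX and line NA ⇒ P = (5/4, -1/4)
2·[XTN] = -16/9, 2·[SPU] = 5/4
[XTN]:[SPU] = -16/9:5/4 = -64/45

[XTN]:[SPU] = -64/45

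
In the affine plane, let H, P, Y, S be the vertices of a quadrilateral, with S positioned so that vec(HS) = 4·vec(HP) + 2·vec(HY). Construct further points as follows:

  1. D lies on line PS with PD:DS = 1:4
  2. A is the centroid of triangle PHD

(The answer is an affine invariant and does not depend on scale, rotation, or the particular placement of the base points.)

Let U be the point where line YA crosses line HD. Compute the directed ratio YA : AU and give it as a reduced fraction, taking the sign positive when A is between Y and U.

Work in coordinates with H = (0, 0), P = (1, 0), Y = (0, 1), S = (4, 2).
1. D lies on line PS with PD:DS = 1:4 ⇒ D = (8/5, 2/5)
2. A is the centroid of triangle PHD ⇒ A = (13/15, 2/15)
line YA meets HD at U = (4/5, 1/5)
A = Y + t·(U−Y) with t = 13/12, so YA:AU = 13/12:-1/12

YA:AU = -13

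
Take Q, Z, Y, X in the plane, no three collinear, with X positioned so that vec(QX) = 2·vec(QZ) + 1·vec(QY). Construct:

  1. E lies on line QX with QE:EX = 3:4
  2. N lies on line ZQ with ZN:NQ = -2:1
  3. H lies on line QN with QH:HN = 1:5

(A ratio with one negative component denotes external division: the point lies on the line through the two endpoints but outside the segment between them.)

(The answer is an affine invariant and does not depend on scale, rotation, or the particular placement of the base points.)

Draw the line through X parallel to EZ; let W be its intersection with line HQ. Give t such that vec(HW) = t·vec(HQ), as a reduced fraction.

Set Q = (0, 0), Z = (1, 0), Y = (0, 1), X = (2, 1); any affine frame gives the same invariant.
1. E lies on line QX with QE:EX = 3:4 ⇒ E = (6/7, 3/7)
2. N lies on line ZQ with ZN:NQ = -2:1 ⇒ N = (-1, 0)
3. H lies on line QN with QH:HN = 1:5 ⇒ H = (-1/6, 0)
through X parallel to EZ: direction (1/7, -3/7); meets HQ at W = (7/3, 0)
W = H + t·(Q−H) with t = 15

t = 15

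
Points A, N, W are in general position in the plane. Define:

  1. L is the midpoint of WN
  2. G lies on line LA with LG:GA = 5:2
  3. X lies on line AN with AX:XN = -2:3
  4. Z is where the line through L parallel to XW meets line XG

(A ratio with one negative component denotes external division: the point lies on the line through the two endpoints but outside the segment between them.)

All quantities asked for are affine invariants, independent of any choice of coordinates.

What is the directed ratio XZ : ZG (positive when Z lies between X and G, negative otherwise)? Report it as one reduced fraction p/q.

Work in coordinates with A = (0, 0), N = (1, 0), W = (0, 1).
1. L is the midpoint of WN ⇒ L = (1/2, 1/2)
2. G lies on line LA with LG:GA = 5:2 ⇒ G = (1/7, 1/7)
3. X lies on line AN with AX:XN = -2:3 ⇒ X = (-2, 0)
4. Z is where the line through L parallel to XW meets line XG ⇒ Z = (-7/26, 3/26)
Z = X + t·(G−X) with t = 21/26, so XZ:ZG = t:(1−t) = 21/26:5/26

XZ:ZG = 21/5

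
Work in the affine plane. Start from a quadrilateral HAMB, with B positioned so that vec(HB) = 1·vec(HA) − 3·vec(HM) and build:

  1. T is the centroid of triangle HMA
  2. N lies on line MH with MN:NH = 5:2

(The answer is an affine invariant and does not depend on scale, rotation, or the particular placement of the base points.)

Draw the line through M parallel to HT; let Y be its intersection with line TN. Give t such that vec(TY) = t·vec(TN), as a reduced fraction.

t = 7/2

Work in coordinates with H = (0, 0), A = (1, 0), M = (0, 1), B = (1, -3).
1. T is the centroid of triangle HMA ⇒ T = (1/3, 1/3)
2. N lies on line MH with MN:NH = 5:2 ⇒ N = (0, 2/7)
through M parallel to HT: direction (1/3, 1/3); meets TN at Y = (-5/6, 1/6)
Y = T + t·(N−T) with t = 7/2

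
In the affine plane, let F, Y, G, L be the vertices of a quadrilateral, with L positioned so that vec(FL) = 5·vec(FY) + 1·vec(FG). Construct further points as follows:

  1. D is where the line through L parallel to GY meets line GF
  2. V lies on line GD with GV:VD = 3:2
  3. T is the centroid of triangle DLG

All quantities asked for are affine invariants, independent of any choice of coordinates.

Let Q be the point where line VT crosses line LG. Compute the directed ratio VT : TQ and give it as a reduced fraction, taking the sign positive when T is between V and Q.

VT:TQ = 4/5

Choose coordinates F = (0, 0), Y = (1, 0), G = (0, 1), L = (5, 1).
1. D is where the line through L parallel to GY meets line GF ⇒ D = (0, 6)
2. V lies on line GD with GV:VD = 3:2 ⇒ V = (0, 4)
3. T is the centroid of triangle DLG ⇒ T = (5/3, 8/3)
line VT meets LG at Q = (15/4, 1)
T = V + t·(Q−V) with t = 4/9, so VT:TQ = 4/9:5/9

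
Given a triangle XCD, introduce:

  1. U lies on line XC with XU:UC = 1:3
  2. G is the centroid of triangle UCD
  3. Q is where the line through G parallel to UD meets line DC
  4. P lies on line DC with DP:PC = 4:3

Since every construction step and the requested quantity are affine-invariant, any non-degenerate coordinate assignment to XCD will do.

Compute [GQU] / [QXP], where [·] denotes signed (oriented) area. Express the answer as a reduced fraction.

[GQU]:[QXP] = 7/20

Work in coordinates with X = (0, 0), C = (1, 0), D = (0, 1).
1. U lies on line XC with XU:UC = 1:3 ⇒ U = (1/4, 0)
2. G is the centroid of triangle UCD ⇒ G = (5/12, 1/3)
3. Q is where the line through G parallel to UD meets line DC ⇒ Q = (1/3, 2/3)
4. P lies on line DC with DP:PC = 4:3 ⇒ P = (4/7, 3/7)
2·[GQU] = 1/12, 2·[QXP] = 5/21
[GQU]:[QXP] = 1/12:5/21 = 7/20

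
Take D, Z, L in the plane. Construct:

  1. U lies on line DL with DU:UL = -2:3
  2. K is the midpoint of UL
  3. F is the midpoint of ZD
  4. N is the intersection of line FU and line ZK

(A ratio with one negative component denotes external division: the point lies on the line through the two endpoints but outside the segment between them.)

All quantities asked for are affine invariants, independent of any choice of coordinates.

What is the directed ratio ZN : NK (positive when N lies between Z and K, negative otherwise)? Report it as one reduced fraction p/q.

Set D = (0, 0), Z = (1, 0), L = (0, 1); any affine frame gives the same invariant.
1. U lies on line DL with DU:UL = -2:3 ⇒ U = (0, -2)
2. K is the midpoint of UL ⇒ K = (0, -1/2)
3. F is the midpoint of ZD ⇒ F = (1/2, 0)
4. N is the intersection of line FU and line ZK ⇒ N = (3/7, -2/7)
N = Z + t·(K−Z) with t = 4/7, so ZN:NK = t:(1−t) = 4/7:3/7

ZN:NK = 4/3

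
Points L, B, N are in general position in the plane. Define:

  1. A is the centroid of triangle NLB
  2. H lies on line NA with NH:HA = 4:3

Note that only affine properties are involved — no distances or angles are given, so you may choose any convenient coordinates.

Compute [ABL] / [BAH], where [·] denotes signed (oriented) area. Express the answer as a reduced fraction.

[ABL]:[BAH] = 7/3

Work in coordinates with L = (0, 0), B = (1, 0), N = (0, 1).
1. A is the centroid of triangle NLB ⇒ A = (1/3, 1/3)
2. H lies on line NA with NH:HA = 4:3 ⇒ H = (4/21, 13/21)
2·[ABL] = -1/3, 2·[BAH] = -1/7
[ABL]:[BAH] = -1/3:-1/7 = 7/3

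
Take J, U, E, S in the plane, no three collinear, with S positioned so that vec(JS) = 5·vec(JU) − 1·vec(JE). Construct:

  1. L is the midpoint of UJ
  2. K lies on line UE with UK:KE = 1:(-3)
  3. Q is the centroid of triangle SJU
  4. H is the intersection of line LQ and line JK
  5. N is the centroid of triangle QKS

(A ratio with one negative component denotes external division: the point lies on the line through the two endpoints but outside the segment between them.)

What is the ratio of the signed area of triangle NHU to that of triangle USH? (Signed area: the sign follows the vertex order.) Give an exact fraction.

Work in coordinates with J = (0, 0), U = (1, 0), E = (0, 1), S = (5, -1).
1. L is the midpoint of UJ ⇒ L = (1/2, 0)
2. K lies on line UE with UK:KE = 1:(-3) ⇒ K = (3/2, -1/2)
3. Q is the centroid of triangle SJU ⇒ Q = (2, -1/3)
4. H is the intersection of line LQ and line JK ⇒ H = (-1, 1/3)
5. N is the centroid of triangle QKS ⇒ N = (17/6, -11/18)
2·[NHU] = -11/18, 2·[USH] = -2/3
[NHU]:[USH] = -11/18:-2/3 = 11/12

[NHU]:[USH] = 11/12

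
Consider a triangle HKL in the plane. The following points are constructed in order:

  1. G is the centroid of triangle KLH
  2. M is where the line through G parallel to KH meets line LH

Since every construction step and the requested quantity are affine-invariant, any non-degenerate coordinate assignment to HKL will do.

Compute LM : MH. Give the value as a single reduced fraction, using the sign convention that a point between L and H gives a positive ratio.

Assign H = (0, 0), K = (1, 0), L = (0, 1) — the answer is frame-independent, so this choice is without loss of generality.
1. G is the centroid of triangle KLH ⇒ G = (1/3, 1/3)
2. M is where the line through G parallel to KH meets line LH ⇒ M = (0, 1/3)
M = L + t·(H−L) with t = 2/3, so LM:MH = t:(1−t) = 2/3:1/3

LM:MH = 2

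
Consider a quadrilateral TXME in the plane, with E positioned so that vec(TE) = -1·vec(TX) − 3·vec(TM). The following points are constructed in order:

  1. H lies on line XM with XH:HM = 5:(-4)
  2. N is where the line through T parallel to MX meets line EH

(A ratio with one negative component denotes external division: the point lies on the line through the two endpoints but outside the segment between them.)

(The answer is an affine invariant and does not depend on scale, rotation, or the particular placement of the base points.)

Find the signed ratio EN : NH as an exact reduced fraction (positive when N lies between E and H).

Choose coordinates T = (0, 0), X = (1, 0), M = (0, 1), E = (-1, -3).
1. H lies on line XM with XH:HM = 5:(-4) ⇒ H = (-4, 5)
2. N is where the line through T parallel to MX meets line EH ⇒ N = (-17/5, 17/5)
N = E + t·(H−E) with t = 4/5, so EN:NH = t:(1−t) = 4/5:1/5

EN:NH = 4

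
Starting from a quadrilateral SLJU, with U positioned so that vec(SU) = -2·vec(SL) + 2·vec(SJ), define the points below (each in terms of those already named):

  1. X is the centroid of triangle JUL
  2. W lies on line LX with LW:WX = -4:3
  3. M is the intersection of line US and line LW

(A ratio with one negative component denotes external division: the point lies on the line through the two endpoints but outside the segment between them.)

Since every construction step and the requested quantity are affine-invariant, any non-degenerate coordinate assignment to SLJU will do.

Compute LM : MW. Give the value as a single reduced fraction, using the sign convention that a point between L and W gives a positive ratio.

Assign S = (0, 0), L = (1, 0), J = (0, 1), U = (-2, 2) — the answer is frame-independent, so this choice is without loss of generality.
1. X is the centroid of triangle JUL ⇒ X = (-1/3, 1)
2. W lies on line LX with LW:WX = -4:3 ⇒ W = (-13/3, 4)
3. M is the intersection of line US and line LW ⇒ M = (-3, 3)
M = L + t·(W−L) with t = 3/4, so LM:MW = t:(1−t) = 3/4:1/4

LM:MW = 3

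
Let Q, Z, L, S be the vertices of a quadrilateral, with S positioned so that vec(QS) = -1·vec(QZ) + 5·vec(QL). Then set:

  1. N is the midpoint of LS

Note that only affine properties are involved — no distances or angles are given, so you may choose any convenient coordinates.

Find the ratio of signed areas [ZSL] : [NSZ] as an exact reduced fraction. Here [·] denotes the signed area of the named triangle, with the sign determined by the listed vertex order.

[ZSL]:[NSZ] = -2

Work in coordinates with Q = (0, 0), Z = (1, 0), L = (0, 1), S = (-1, 5).
1. N is the midpoint of LS ⇒ N = (-1/2, 3)
2·[ZSL] = 3, 2·[NSZ] = -3/2
[ZSL]:[NSZ] = 3:-3/2 = -2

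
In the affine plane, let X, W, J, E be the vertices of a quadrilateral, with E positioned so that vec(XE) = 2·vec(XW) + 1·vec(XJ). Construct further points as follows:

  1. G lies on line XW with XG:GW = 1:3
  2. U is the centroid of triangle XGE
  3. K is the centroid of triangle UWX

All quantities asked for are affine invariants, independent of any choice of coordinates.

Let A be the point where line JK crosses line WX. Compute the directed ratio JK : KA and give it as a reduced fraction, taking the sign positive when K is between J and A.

Set X = (0, 0), W = (1, 0), J = (0, 1), E = (2, 1); any affine frame gives the same invariant.
1. G lies on line XW with XG:GW = 1:3 ⇒ G = (1/4, 0)
2. U is the centroid of triangle XGE ⇒ U = (3/4, 1/3)
3. K is the centroid of triangle UWX ⇒ K = (7/12, 1/9)
line JK meets WX at A = (21/32, 0)
K = J + t·(A−J) with t = 8/9, so JK:KA = 8/9:1/9

JK:KA = 8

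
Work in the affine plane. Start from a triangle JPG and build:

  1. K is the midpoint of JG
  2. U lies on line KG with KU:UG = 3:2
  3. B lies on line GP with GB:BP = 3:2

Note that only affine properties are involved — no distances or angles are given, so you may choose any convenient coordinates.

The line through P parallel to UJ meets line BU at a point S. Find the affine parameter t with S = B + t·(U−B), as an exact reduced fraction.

t = -2/3

Assign J = (0, 0), P = (1, 0), G = (0, 1) — the answer is frame-independent, so this choice is without loss of generality.
1. K is the midpoint of JG ⇒ K = (0, 1/2)
2. U lies on line KG with KU:UG = 3:2 ⇒ U = (0, 4/5)
3. B lies on line GP with GB:BP = 3:2 ⇒ B = (3/5, 2/5)
through P parallel to UJ: direction (0, -4/5); meets BU at S = (1, 2/15)
S = B + t·(U−B) with t = -2/3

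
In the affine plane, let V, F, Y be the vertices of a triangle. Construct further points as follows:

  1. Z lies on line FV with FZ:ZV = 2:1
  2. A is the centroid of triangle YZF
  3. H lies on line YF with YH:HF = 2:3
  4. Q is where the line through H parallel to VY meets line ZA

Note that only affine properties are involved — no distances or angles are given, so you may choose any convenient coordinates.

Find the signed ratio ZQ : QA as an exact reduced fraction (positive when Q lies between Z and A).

Set V = (0, 0), F = (1, 0), Y = (0, 1); any affine frame gives the same invariant.
1. Z lies on line FV with FZ:ZV = 2:1 ⇒ Z = (1/3, 0)
2. A is the centroid of triangle YZF ⇒ A = (4/9, 1/3)
3. H lies on line YF with YH:HF = 2:3 ⇒ H = (2/5, 3/5)
4. Q is where the line through H parallel to VY meets line ZA ⇒ Q = (2/5, 1/5)
Q = Z + t·(A−Z) with t = 3/5, so ZQ:QA = t:(1−t) = 3/5:2/5

ZQ:QA = 3/2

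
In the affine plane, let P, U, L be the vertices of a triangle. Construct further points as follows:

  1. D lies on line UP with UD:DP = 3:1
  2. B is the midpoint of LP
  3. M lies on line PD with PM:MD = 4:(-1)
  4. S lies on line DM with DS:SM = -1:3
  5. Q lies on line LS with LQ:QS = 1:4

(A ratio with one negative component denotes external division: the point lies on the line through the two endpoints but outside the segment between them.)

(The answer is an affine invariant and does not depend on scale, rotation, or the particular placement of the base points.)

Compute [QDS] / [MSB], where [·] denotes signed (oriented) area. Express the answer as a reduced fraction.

[QDS]:[MSB] = 8/15

Choose coordinates P = (0, 0), U = (1, 0), L = (0, 1).
1. D lies on line UP with UD:DP = 3:1 ⇒ D = (1/4, 0)
2. B is the midpoint of LP ⇒ B = (0, 1/2)
3. M lies on line PD with PM:MD = 4:(-1) ⇒ M = (1/3, 0)
4. S lies on line DM with DS:SM = -1:3 ⇒ S = (5/24, 0)
5. Q lies on line LS with LQ:QS = 1:4 ⇒ Q = (1/24, 4/5)
2·[QDS] = -1/30, 2·[MSB] = -1/16
[QDS]:[MSB] = -1/30:-1/16 = 8/15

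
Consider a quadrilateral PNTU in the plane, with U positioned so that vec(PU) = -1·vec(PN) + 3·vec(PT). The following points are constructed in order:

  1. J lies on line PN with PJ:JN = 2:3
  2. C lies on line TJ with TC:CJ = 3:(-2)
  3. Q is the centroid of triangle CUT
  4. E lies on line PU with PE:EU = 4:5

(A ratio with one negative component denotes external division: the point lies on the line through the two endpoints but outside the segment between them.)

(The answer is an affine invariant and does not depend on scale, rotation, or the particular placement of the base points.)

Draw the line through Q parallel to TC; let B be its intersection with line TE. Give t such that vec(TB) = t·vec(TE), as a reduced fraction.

Choose coordinates P = (0, 0), N = (1, 0), T = (0, 1), U = (-1, 3).
1. J lies on line PN with PJ:JN = 2:3 ⇒ J = (2/5, 0)
2. C lies on line TJ with TC:CJ = 3:(-2) ⇒ C = (6/5, -2)
3. Q is the centroid of triangle CUT ⇒ Q = (1/15, 2/3)
4. E lies on line PU with PE:EU = 4:5 ⇒ E = (-4/9, 4/3)
through Q parallel to TC: direction (6/5, -3); meets TE at B = (-2/21, 15/14)
B = T + t·(E−T) with t = 3/14

t = 3/14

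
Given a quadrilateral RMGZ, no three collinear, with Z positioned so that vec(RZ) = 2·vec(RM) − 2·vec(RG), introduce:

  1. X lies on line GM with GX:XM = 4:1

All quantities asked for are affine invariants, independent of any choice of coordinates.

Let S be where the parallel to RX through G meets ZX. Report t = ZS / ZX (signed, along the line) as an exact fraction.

Set R = (0, 0), M = (1, 0), G = (0, 1), Z = (2, -2); any affine frame gives the same invariant.
1. X lies on line GM with GX:XM = 4:1 ⇒ X = (4/5, 1/5)
through G parallel to RX: direction (4/5, 1/5); meets ZX at S = (8/25, 27/25)
S = Z + t·(X−Z) with t = 7/5

t = 7/5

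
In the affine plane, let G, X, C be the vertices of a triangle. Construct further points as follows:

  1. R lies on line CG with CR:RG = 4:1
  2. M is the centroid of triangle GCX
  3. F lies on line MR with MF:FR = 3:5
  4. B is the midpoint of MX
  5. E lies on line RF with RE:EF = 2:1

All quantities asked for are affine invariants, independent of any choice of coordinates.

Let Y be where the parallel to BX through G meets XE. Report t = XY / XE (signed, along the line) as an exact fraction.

t = 20/7

Choose coordinates G = (0, 0), X = (1, 0), C = (0, 1).
1. R lies on line CG with CR:RG = 4:1 ⇒ R = (0, 1/5)
2. M is the centroid of triangle GCX ⇒ M = (1/3, 1/3)
3. F lies on line MR with MF:FR = 3:5 ⇒ F = (5/24, 17/60)
4. B is the midpoint of MX ⇒ B = (2/3, 1/6)
5. E lies on line RF with RE:EF = 2:1 ⇒ E = (5/36, 23/90)
through G parallel to BX: direction (1/3, -1/6); meets XE at Y = (-92/63, 46/63)
Y = X + t·(E−X) with t = 20/7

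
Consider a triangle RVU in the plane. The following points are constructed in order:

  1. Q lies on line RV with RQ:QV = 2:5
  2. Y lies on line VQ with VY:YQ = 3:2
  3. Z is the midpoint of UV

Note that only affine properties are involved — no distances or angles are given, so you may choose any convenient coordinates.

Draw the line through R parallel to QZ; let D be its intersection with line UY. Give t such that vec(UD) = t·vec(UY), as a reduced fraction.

t = 3/7

Choose coordinates R = (0, 0), V = (1, 0), U = (0, 1).
1. Q lies on line RV with RQ:QV = 2:5 ⇒ Q = (2/7, 0)
2. Y lies on line VQ with VY:YQ = 3:2 ⇒ Y = (4/7, 0)
3. Z is the midpoint of UV ⇒ Z = (1/2, 1/2)
through R parallel to QZ: direction (3/14, 1/2); meets UY at D = (12/49, 4/7)
D = U + t·(Y−U) with t = 3/7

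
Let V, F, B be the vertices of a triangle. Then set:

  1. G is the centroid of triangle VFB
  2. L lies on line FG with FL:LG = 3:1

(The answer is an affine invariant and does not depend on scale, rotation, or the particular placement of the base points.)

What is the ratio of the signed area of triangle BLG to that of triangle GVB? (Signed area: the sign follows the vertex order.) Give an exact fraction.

Work in coordinates with V = (0, 0), F = (1, 0), B = (0, 1).
1. G is the centroid of triangle VFB ⇒ G = (1/3, 1/3)
2. L lies on line FG with FL:LG = 3:1 ⇒ L = (1/2, 1/4)
2·[BLG] = -1/12, 2·[GVB] = -1/3
[BLG]:[GVB] = -1/12:-1/3 = 1/4

[BLG]:[GVB] = 1/4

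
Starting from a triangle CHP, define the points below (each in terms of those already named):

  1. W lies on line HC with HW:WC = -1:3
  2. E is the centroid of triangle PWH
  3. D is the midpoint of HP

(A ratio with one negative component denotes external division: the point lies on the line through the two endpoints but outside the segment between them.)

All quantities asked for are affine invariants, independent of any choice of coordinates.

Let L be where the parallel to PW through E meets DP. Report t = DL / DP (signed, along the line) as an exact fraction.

Work in coordinates with C = (0, 0), H = (1, 0), P = (0, 1).
1. W lies on line HC with HW:WC = -1:3 ⇒ W = (3/2, 0)
2. E is the centroid of triangle PWH ⇒ E = (5/6, 1/3)
3. D is the midpoint of HP ⇒ D = (1/2, 1/2)
through E parallel to PW: direction (3/2, -1); meets DP at L = (1/3, 2/3)
L = D + t·(P−D) with t = 1/3

t = 1/3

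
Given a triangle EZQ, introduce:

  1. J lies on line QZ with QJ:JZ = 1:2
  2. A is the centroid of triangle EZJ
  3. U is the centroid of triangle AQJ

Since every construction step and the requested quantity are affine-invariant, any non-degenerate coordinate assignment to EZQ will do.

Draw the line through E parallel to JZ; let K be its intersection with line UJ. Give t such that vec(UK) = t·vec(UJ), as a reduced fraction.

Set E = (0, 0), Z = (1, 0), Q = (0, 1); any affine frame gives the same invariant.
1. J lies on line QZ with QJ:JZ = 1:2 ⇒ J = (1/3, 2/3)
2. A is the centroid of triangle EZJ ⇒ A = (4/9, 2/9)
3. U is the centroid of triangle AQJ ⇒ U = (7/27, 17/27)
through E parallel to JZ: direction (2/3, -2/3); meets UJ at K = (-1/3, 1/3)
K = U + t·(J−U) with t = -8

t = -8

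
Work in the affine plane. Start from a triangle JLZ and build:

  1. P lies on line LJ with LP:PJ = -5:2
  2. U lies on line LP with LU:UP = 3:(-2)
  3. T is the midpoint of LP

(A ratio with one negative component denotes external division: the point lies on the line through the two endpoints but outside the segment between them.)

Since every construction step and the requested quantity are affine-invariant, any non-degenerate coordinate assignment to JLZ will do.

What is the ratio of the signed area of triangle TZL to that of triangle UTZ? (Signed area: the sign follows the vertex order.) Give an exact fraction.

Set J = (0, 0), L = (1, 0), Z = (0, 1); any affine frame gives the same invariant.
1. P lies on line LJ with LP:PJ = -5:2 ⇒ P = (-2/3, 0)
2. U lies on line LP with LU:UP = 3:(-2) ⇒ U = (-4, 0)
3. T is the midpoint of LP ⇒ T = (1/6, 0)
2·[TZL] = -5/6, 2·[UTZ] = 25/6
[TZL]:[UTZ] = -5/6:25/6 = -1/5

[TZL]:[UTZ] = -1/5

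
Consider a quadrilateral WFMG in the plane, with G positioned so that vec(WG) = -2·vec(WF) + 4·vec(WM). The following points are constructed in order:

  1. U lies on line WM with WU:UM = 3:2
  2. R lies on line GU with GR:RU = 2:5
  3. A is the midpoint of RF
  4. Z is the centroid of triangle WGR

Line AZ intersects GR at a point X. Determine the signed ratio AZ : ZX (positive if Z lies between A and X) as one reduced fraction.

AZ:ZX = -15/4

Set W = (0, 0), F = (1, 0), M = (0, 1), G = (-2, 4); any affine frame gives the same invariant.
1. U lies on line WM with WU:UM = 3:2 ⇒ U = (0, 3/5)
2. R lies on line GU with GR:RU = 2:5 ⇒ R = (-10/7, 106/35)
3. A is the midpoint of RF ⇒ A = (-3/14, 53/35)
4. Z is the centroid of triangle WGR ⇒ Z = (-8/7, 82/35)
line AZ meets GR at X = (-94/105, 1114/525)
Z = A + t·(X−A) with t = 15/11, so AZ:ZX = 15/11:-4/11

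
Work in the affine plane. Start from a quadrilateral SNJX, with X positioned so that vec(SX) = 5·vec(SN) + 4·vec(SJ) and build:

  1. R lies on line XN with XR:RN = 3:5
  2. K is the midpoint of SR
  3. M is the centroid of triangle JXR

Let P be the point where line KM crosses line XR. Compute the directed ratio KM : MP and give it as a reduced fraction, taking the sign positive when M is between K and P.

KM:MP = -1/4

Choose coordinates S = (0, 0), N = (1, 0), J = (0, 1), X = (5, 4).
1. R lies on line XN with XR:RN = 3:5 ⇒ R = (7/2, 5/2)
2. K is the midpoint of SR ⇒ K = (7/4, 5/4)
3. M is the centroid of triangle JXR ⇒ M = (17/6, 5/2)
line KM meets XR at P = (-3/2, -5/2)
M = K + t·(P−K) with t = -1/3, so KM:MP = -1/3:4/3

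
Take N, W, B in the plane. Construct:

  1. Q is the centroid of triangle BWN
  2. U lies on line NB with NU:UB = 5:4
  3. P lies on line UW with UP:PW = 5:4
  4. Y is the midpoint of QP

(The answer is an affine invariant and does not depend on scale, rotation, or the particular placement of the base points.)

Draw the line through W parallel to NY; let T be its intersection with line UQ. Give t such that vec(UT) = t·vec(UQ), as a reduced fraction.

t = 261/95

Work in coordinates with N = (0, 0), W = (1, 0), B = (0, 1).
1. Q is the centroid of triangle BWN ⇒ Q = (1/3, 1/3)
2. U lies on line NB with NU:UB = 5:4 ⇒ U = (0, 5/9)
3. P lies on line UW with UP:PW = 5:4 ⇒ P = (5/9, 20/81)
4. Y is the midpoint of QP ⇒ Y = (4/9, 47/162)
through W parallel to NY: direction (4/9, 47/162); meets UQ at T = (87/95, -47/855)
T = U + t·(Q−U) with t = 261/95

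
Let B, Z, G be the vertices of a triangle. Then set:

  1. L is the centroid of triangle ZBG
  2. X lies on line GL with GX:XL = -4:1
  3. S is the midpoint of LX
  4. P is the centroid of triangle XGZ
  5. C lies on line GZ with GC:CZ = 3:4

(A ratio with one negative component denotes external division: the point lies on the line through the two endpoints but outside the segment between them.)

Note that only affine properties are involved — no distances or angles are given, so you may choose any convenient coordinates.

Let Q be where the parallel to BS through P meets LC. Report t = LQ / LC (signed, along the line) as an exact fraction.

Set B = (0, 0), Z = (1, 0), G = (0, 1); any affine frame gives the same invariant.
1. L is the centroid of triangle ZBG ⇒ L = (1/3, 1/3)
2. X lies on line GL with GX:XL = -4:1 ⇒ X = (4/9, 1/9)
3. S is the midpoint of LX ⇒ S = (7/18, 2/9)
4. P is the centroid of triangle XGZ ⇒ P = (13/27, 10/27)
5. C lies on line GZ with GC:CZ = 3:4 ⇒ C = (3/7, 4/7)
through P parallel to BS: direction (7/18, 2/9); meets LC at Q = (25/81, 22/81)
Q = L + t·(C−L) with t = -7/27

t = -7/27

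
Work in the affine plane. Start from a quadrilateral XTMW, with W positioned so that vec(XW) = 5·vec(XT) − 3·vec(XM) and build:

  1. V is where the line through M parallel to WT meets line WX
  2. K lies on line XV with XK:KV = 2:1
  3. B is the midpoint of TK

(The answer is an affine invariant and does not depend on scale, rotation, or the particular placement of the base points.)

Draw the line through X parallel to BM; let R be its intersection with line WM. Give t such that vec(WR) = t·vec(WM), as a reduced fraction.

t = 9/2

Choose coordinates X = (0, 0), T = (1, 0), M = (0, 1), W = (5, -3).
1. V is where the line through M parallel to WT meets line WX ⇒ V = (20/3, -4)
2. K lies on line XV with XK:KV = 2:1 ⇒ K = (40/9, -8/3)
3. B is the midpoint of TK ⇒ B = (49/18, -4/3)
through X parallel to BM: direction (-49/18, 7/3); meets WM at R = (-35/2, 15)
R = W + t·(M−W) with t = 9/2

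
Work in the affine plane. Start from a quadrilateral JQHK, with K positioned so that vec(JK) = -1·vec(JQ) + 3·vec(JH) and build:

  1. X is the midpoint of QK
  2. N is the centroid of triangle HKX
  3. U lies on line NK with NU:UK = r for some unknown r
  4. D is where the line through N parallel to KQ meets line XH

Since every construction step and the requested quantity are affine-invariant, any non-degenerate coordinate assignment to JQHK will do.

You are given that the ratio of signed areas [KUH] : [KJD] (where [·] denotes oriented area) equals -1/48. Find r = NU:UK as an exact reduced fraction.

Assign J = (0, 0), Q = (1, 0), H = (0, 1), K = (-1, 3) — the answer is frame-independent, so this choice is without loss of generality.
1. X is the midpoint of QK ⇒ X = (0, 3/2)
2. N is the centroid of triangle HKX ⇒ N = (-1/3, 11/6)
3. With NU:UK = r, write λ = r/(r+1) so U = N + λ·(K−N); U is affine-linear in λ
4. D is where the line through N parallel to KQ meets line XH ⇒ D = (0, 4/3)
Every point depending on U is an affine combination of U and λ-independent points, so each such coordinate is linear in λ; the λ² term in each signed area is a multiple of (K−N)×(K−N) = 0, so 2·[KUH] and 2·[KJD] are each linear in λ. Evaluating at λ=0 and λ=1:
  2·[KUH] = 1/6·λ − 1/6,   2·[KJD] = 4/3
So [KUH]:[KJD] = (1/6·λ − 1/6) / (4/3). Setting this equal to -1/48:
  1/6·λ − 1/6 = -1/48·(4/3)  ⇒  λ = 5/6
Then r = λ/(1−λ) = (5/6)/(1/6) = 5. Check: with r = 5, U = (-8/9, 101/36) and [KUH]:[KJD] = -1/48 as required.

r = 5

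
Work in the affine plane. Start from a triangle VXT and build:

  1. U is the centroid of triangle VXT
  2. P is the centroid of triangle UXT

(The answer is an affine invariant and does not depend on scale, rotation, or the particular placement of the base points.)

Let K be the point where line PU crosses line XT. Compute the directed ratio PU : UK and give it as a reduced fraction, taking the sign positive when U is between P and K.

Assign V = (0, 0), X = (1, 0), T = (0, 1) — the answer is frame-independent, so this choice is without loss of generality.
1. U is the centroid of triangle VXT ⇒ U = (1/3, 1/3)
2. P is the centroid of triangle UXT ⇒ P = (4/9, 4/9)
line PU meets XT at K = (1/2, 1/2)
U = P + t·(K−P) with t = -2, so PU:UK = -2:3

PU:UK = -2/3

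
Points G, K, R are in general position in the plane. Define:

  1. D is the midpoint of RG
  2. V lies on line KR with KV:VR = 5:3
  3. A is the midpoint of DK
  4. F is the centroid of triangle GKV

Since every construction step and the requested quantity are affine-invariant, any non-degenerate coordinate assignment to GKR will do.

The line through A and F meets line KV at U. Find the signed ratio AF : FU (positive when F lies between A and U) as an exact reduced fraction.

AF:FU = -1/4

Set G = (0, 0), K = (1, 0), R = (0, 1); any affine frame gives the same invariant.
1. D is the midpoint of RG ⇒ D = (0, 1/2)
2. V lies on line KR with KV:VR = 5:3 ⇒ V = (3/8, 5/8)
3. A is the midpoint of DK ⇒ A = (1/2, 1/4)
4. F is the centroid of triangle GKV ⇒ F = (11/24, 5/24)
line AF meets KV at U = (5/8, 3/8)
F = A + t·(U−A) with t = -1/3, so AF:FU = -1/3:4/3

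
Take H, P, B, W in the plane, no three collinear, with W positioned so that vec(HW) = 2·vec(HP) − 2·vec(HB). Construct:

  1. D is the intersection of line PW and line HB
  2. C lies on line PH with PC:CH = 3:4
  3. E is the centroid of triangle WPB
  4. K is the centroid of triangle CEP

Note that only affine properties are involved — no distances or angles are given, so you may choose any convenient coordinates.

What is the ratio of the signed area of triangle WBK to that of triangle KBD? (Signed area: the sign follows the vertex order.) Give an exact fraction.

Choose coordinates H = (0, 0), P = (1, 0), B = (0, 1), W = (2, -2).
1. D is the intersection of line PW and line HB ⇒ D = (0, 2)
2. C lies on line PH with PC:CH = 3:4 ⇒ C = (4/7, 0)
3. E is the centroid of triangle WPB ⇒ E = (1, -1/3)
4. K is the centroid of triangle CEP ⇒ K = (6/7, -1/9)
2·[WBK] = -22/63, 2·[KBD] = -6/7
[WBK]:[KBD] = -22/63:-6/7 = 11/27

[WBK]:[KBD] = 11/27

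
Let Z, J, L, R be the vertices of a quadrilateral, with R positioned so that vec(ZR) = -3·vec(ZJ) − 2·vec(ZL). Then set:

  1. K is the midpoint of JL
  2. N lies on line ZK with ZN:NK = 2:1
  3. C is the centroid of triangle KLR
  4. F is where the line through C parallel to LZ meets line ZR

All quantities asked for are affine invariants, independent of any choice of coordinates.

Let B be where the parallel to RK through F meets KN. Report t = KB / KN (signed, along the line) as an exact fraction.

t = 13/6

Set Z = (0, 0), J = (1, 0), L = (0, 1), R = (-3, -2); any affine frame gives the same invariant.
1. K is the midpoint of JL ⇒ K = (1/2, 1/2)
2. N lies on line ZK with ZN:NK = 2:1 ⇒ N = (1/3, 1/3)
3. C is the centroid of triangle KLR ⇒ C = (-5/6, -1/6)
4. F is where the line through C parallel to LZ meets line ZR ⇒ F = (-5/6, -5/9)
through F parallel to RK: direction (7/2, 5/2); meets KN at B = (5/36, 5/36)
B = K + t·(N−K) with t = 13/6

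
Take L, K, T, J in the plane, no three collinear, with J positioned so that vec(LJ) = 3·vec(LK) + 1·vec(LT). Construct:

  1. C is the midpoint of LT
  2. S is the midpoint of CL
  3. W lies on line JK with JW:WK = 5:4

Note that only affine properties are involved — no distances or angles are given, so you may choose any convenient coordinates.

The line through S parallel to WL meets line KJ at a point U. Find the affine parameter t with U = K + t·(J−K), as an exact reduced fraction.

t = 11/12

Work in coordinates with L = (0, 0), K = (1, 0), T = (0, 1), J = (3, 1).
1. C is the midpoint of LT ⇒ C = (0, 1/2)
2. S is the midpoint of CL ⇒ S = (0, 1/4)
3. W lies on line JK with JW:WK = 5:4 ⇒ W = (17/9, 4/9)
through S parallel to WL: direction (-17/9, -4/9); meets KJ at U = (17/6, 11/12)
U = K + t·(J−K) with t = 11/12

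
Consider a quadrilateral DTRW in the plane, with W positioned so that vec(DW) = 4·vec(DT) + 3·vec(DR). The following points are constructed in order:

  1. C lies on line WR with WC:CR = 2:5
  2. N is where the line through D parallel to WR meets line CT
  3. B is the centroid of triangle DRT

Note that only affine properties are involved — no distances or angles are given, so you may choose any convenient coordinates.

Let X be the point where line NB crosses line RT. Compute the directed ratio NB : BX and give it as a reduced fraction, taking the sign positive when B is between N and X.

Assign D = (0, 0), T = (1, 0), R = (0, 1), W = (4, 3) — the answer is frame-independent, so this choice is without loss of generality.
1. C lies on line WR with WC:CR = 2:5 ⇒ C = (20/7, 17/7)
2. N is where the line through D parallel to WR meets line CT ⇒ N = (34/21, 17/21)
3. B is the centroid of triangle DRT ⇒ B = (1/3, 1/3)
line NB meets RT at X = (64/111, 47/111)
B = N + t·(X−N) with t = 37/30, so NB:BX = 37/30:-7/30

NB:BX = -37/7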